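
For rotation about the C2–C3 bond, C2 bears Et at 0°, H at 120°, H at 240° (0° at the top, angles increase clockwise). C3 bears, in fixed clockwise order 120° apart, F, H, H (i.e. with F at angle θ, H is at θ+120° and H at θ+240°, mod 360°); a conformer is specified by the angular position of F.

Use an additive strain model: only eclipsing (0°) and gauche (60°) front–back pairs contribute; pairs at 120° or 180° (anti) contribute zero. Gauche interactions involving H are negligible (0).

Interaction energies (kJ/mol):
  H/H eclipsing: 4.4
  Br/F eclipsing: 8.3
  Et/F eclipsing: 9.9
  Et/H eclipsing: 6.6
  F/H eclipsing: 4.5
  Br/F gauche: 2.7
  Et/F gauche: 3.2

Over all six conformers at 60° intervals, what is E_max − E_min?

F at 0° (eclipsed): Et–F eclipsed, H–H eclipsed, H–H eclipsed; 9.9 + 4.4 + 4.4 = 18.7 kJ/mol.
F at 60° (staggered): Et–F gauche; 3.2 = 3.2 kJ/mol.
F at 120° (eclipsed): Et–H eclipsed, H–F eclipsed, H–H eclipsed; 6.6 + 4.5 + 4.4 = 15.5 kJ/mol.
F at 180° (staggered): no non-H gauche contacts → 0.0 kJ/mol.
F at 240° (eclipsed): Et–H eclipsed, H–H eclipsed, H–F eclipsed; 6.6 + 4.4 + 4.5 = 15.5 kJ/mol.
F at 300° (staggered): Et–F gauche; 3.2 = 3.2 kJ/mol.
Max at 0° (18.7 kJ/mol), min at 180° (0.0 kJ/mol); barrier = 18.7 kJ/mol.

18.7 kJ/mol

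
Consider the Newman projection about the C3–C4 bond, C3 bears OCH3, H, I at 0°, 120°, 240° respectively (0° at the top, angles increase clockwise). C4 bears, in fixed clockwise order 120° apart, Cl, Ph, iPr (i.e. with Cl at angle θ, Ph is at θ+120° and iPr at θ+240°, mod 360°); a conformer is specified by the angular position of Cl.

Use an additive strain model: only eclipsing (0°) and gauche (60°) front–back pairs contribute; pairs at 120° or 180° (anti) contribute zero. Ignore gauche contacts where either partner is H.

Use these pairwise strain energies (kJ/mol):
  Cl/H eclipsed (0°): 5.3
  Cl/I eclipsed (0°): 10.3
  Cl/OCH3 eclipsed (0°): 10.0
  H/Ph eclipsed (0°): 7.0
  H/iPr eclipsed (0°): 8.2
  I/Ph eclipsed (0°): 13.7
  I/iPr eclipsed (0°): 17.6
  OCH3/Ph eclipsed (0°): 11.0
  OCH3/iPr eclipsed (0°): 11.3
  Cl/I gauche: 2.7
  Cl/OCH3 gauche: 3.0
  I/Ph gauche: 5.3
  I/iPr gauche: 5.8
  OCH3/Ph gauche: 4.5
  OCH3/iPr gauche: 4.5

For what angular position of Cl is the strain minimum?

Cl at 0° (eclipsed): OCH3(0°)/Cl(0°) eclipsed 10.0; H(120°)/Ph(120°) eclipsed 7.0; I(240°)/iPr(240°) eclipsed 17.6 → 34.6 kJ/mol.
Cl at 60° (staggered): OCH3(0°)/Cl(60°) gauche 3.0; OCH3(0°)/iPr(300°) gauche 4.5; I(240°)/Ph(180°) gauche 5.3; I(240°)/iPr(300°) gauche 5.8 → 18.6 kJ/mol.
Cl at 120° (eclipsed): OCH3(0°)/iPr(0°) eclipsed 11.3; H(120°)/Cl(120°) eclipsed 5.3; I(240°)/Ph(240°) eclipsed 13.7 → 30.3 kJ/mol.
Cl at 180° (staggered): OCH3(0°)/Ph(300°) gauche 4.5; OCH3(0°)/iPr(60°) gauche 4.5; I(240°)/Cl(180°) gauche 2.7; I(240°)/Ph(300°) gauche 5.3 → 17.0 kJ/mol.
Cl at 240° (eclipsed): OCH3(0°)/Ph(0°) eclipsed 11.0; H(120°)/iPr(120°) eclipsed 8.2; I(240°)/Cl(240°) eclipsed 10.3 → 29.5 kJ/mol.
Cl at 300° (staggered): OCH3(0°)/Cl(300°) gauche 3.0; OCH3(0°)/Ph(60°) gauche 4.5; I(240°)/Cl(300°) gauche 2.7; I(240°)/iPr(180°) gauche 5.8 → 16.0 kJ/mol.
The minimum (16.0 kJ/mol) occurs with Cl at 300°.

300°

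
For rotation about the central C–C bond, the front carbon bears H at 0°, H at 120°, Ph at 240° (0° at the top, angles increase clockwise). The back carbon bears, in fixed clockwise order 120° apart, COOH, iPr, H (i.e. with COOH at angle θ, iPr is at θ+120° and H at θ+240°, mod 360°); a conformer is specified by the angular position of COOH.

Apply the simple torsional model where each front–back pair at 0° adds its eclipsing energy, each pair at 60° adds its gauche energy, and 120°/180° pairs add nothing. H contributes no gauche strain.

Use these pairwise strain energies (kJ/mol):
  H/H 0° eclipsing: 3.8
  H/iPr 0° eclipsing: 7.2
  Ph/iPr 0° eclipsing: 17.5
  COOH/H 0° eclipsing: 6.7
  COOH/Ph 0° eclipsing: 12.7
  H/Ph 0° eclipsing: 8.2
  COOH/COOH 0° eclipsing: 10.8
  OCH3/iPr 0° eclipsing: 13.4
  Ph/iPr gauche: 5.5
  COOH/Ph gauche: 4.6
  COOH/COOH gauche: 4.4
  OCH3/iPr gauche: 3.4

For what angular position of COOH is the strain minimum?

COOH at 0° (eclipsed): H(0°)/COOH(0°) eclipsed 6.7; H(120°)/iPr(120°) eclipsed 7.2; Ph(240°)/H(240°) eclipsed 8.2 → 22.1 kJ/mol.
COOH at 60° (staggered): Ph(240°)/iPr(180°) gauche 5.5 → 5.5 kJ/mol.
COOH at 120° (eclipsed): H(0°)/H(0°) eclipsed 3.8; H(120°)/COOH(120°) eclipsed 6.7; Ph(240°)/iPr(240°) eclipsed 17.5 → 28.0 kJ/mol.
COOH at 180° (staggered): Ph(240°)/COOH(180°) gauche 4.6; Ph(240°)/iPr(300°) gauche 5.5 → 10.1 kJ/mol.
COOH at 240° (eclipsed): H(0°)/iPr(0°) eclipsed 7.2; H(120°)/H(120°) eclipsed 3.8; Ph(240°)/COOH(240°) eclipsed 12.7 → 23.7 kJ/mol.
COOH at 300° (staggered): Ph(240°)/COOH(300°) gauche 4.6 → 4.6 kJ/mol.
The minimum (4.6 kJ/mol) occurs with COOH at 300°.

300°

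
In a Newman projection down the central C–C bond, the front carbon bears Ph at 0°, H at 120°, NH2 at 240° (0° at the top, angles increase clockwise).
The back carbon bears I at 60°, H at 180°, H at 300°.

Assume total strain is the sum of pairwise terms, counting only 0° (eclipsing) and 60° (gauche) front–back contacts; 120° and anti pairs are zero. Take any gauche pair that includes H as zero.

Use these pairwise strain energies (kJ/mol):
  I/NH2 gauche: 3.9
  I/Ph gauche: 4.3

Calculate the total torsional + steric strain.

This conformer (staggered): Ph(0°)/I(60°) gauche 4.3 → 4.3 kJ/mol.

4.3 kJ/mol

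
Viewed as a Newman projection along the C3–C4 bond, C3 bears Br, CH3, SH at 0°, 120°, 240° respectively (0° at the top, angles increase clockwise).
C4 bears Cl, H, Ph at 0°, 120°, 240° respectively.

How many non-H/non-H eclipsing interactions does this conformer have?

2

Non-H eclipsing pairs: Br(0°)/Cl(0°); SH(240°)/Ph(240°) — 2 interactions.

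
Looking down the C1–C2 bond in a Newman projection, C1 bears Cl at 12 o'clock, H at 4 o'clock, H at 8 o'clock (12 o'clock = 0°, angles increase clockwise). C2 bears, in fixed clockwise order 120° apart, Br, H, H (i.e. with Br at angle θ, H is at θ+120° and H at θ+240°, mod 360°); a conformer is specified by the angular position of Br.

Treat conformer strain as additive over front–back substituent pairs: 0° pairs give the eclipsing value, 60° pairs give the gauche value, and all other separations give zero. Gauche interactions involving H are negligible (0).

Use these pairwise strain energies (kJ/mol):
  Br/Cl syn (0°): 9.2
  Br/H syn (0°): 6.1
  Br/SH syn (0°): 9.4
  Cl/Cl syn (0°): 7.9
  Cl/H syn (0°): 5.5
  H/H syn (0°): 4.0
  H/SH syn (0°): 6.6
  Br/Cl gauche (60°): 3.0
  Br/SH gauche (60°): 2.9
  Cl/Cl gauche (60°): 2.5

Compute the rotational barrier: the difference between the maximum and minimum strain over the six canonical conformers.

17.2 kJ/mol

Br at 0° is eclipsed. Cl at 0° is eclipsed with Br at 0° (9.2); H at 120° is eclipsed with H at 120° (4.0); H at 240° is eclipsed with H at 240° (4.0). Total 17.2 kJ/mol.
Br at 60° is staggered. Cl at 0° is gauche with Br at 60° (3.0). Total 3.0 kJ/mol.
Br at 120° is eclipsed. Cl at 0° is eclipsed with H at 0° (5.5); H at 120° is eclipsed with Br at 120° (6.1); H at 240° is eclipsed with H at 240° (4.0). Total 15.6 kJ/mol.
Br at 180° (staggered): no non-H gauche contacts → 0.0 kJ/mol.
Br at 240° is eclipsed. Cl at 0° is eclipsed with H at 0° (5.5); H at 120° is eclipsed with H at 120° (4.0); H at 240° is eclipsed with Br at 240° (6.1). Total 15.6 kJ/mol.
Br at 300° is staggered. Cl at 0° is gauche with Br at 300° (3.0). Total 3.0 kJ/mol.
Max at 0° (17.2 kJ/mol), min at 180° (0.0 kJ/mol); barrier = 17.2 kJ/mol.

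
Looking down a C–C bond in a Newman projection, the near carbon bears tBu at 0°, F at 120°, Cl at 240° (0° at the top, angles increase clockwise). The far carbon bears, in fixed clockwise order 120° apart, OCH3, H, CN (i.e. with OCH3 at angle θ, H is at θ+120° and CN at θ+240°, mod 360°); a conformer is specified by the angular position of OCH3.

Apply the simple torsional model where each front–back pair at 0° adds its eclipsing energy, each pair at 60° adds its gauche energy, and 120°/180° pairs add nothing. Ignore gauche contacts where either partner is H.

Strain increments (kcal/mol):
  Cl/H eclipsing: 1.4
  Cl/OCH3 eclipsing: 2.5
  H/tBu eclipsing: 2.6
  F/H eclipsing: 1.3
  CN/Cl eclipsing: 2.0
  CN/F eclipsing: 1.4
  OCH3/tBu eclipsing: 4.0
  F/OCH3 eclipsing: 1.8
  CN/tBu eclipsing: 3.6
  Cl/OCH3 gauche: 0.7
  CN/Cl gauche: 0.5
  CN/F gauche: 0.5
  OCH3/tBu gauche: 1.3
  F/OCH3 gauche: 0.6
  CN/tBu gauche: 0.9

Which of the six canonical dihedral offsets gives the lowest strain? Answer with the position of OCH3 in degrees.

OCH3 at 0° (eclipsed): tBu(0°)/OCH3(0°) eclipsed 4.0; F(120°)/H(120°) eclipsed 1.3; Cl(240°)/CN(240°) eclipsed 2.0 → 7.3 kcal/mol.
OCH3 at 60° (staggered): tBu(0°)/OCH3(60°) gauche 1.3; tBu(0°)/CN(300°) gauche 0.9; F(120°)/OCH3(60°) gauche 0.6; Cl(240°)/CN(300°) gauche 0.5 → 3.3 kcal/mol.
OCH3 at 120° (eclipsed): tBu(0°)/CN(0°) eclipsed 3.6; F(120°)/OCH3(120°) eclipsed 1.8; Cl(240°)/H(240°) eclipsed 1.4 → 6.8 kcal/mol.
OCH3 at 180° (staggered): tBu(0°)/CN(60°) gauche 0.9; F(120°)/OCH3(180°) gauche 0.6; F(120°)/CN(60°) gauche 0.5; Cl(240°)/OCH3(180°) gauche 0.7 → 2.7 kcal/mol.
OCH3 at 240° (eclipsed): tBu(0°)/H(0°) eclipsed 2.6; F(120°)/CN(120°) eclipsed 1.4; Cl(240°)/OCH3(240°) eclipsed 2.5 → 6.5 kcal/mol.
OCH3 at 300° (staggered): tBu(0°)/OCH3(300°) gauche 1.3; F(120°)/CN(180°) gauche 0.5; Cl(240°)/OCH3(300°) gauche 0.7; Cl(240°)/CN(180°) gauche 0.5 → 3.0 kcal/mol.
The minimum (2.7 kcal/mol) occurs with OCH3 at 180°.

180°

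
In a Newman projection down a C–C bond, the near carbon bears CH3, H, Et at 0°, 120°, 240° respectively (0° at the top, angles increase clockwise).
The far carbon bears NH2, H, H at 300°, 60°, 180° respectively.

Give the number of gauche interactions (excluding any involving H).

2

Non-H gauche pairs: CH3(0°)/NH2(300°); Et(240°)/NH2(300°) — 2 interactions.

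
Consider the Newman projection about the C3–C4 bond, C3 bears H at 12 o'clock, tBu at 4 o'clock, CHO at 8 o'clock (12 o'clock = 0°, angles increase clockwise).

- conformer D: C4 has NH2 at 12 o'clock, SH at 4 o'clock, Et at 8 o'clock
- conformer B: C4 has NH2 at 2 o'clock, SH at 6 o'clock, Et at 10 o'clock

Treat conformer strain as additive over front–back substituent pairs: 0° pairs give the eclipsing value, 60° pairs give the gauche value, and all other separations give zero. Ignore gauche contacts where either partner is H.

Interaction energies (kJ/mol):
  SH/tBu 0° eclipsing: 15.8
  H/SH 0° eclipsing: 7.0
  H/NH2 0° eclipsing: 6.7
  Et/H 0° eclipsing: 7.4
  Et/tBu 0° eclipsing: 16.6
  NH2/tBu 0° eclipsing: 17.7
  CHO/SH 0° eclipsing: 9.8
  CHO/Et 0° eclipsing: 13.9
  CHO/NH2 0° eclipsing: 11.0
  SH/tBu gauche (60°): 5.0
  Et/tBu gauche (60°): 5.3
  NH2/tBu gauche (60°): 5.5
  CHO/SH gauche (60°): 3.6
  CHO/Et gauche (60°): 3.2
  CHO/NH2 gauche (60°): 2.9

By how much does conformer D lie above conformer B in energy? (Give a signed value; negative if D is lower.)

+19.1 kJ/mol

D (eclipsed): H(0°)/NH2(0°) eclipsed 6.7; tBu(120°)/SH(120°) eclipsed 15.8; CHO(240°)/Et(240°) eclipsed 13.9 → 36.4 kJ/mol.
B (staggered): tBu(120°)/NH2(60°) gauche 5.5; tBu(120°)/SH(180°) gauche 5.0; CHO(240°)/SH(180°) gauche 3.6; CHO(240°)/Et(300°) gauche 3.2 → 17.3 kJ/mol.
E(D) − E(B) = 36.4 − 17.3 = +19.1 kJ/mol.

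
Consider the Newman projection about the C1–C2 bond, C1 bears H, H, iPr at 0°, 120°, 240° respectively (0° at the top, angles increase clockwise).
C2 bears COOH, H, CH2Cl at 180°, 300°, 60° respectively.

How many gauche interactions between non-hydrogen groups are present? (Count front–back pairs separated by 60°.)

1

Non-H gauche pairs: iPr(240°)/COOH(180°) — 1 interaction.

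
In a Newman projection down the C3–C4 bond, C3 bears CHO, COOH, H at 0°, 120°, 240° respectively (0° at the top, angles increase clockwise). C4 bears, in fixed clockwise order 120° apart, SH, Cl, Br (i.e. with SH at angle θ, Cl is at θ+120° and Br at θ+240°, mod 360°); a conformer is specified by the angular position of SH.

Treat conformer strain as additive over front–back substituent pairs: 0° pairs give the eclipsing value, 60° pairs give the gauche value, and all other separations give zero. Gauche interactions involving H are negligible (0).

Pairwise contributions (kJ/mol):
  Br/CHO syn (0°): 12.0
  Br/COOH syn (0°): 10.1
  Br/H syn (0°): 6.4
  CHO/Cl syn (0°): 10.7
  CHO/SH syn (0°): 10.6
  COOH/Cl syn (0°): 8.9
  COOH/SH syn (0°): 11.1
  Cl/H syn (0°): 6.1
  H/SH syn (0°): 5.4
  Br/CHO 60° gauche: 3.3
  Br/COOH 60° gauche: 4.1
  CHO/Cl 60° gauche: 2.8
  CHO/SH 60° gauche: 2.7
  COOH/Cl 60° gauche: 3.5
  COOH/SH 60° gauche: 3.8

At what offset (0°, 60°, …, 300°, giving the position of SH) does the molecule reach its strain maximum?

SH at 0° (eclipsed): CHO(0°)/SH(0°) eclipsed 10.6; COOH(120°)/Cl(120°) eclipsed 8.9; H(240°)/Br(240°) eclipsed 6.4 → 25.9 kJ/mol.
SH at 60° (staggered): CHO(0°)/SH(60°) gauche 2.7; CHO(0°)/Br(300°) gauche 3.3; COOH(120°)/SH(60°) gauche 3.8; COOH(120°)/Cl(180°) gauche 3.5 → 13.3 kJ/mol.
SH at 120° (eclipsed): CHO(0°)/Br(0°) eclipsed 12.0; COOH(120°)/SH(120°) eclipsed 11.1; H(240°)/Cl(240°) eclipsed 6.1 → 29.2 kJ/mol.
SH at 180° (staggered): CHO(0°)/Cl(300°) gauche 2.8; CHO(0°)/Br(60°) gauche 3.3; COOH(120°)/SH(180°) gauche 3.8; COOH(120°)/Br(60°) gauche 4.1 → 14.0 kJ/mol.
SH at 240° (eclipsed): CHO(0°)/Cl(0°) eclipsed 10.7; COOH(120°)/Br(120°) eclipsed 10.1; H(240°)/SH(240°) eclipsed 5.4 → 26.2 kJ/mol.
SH at 300° (staggered): CHO(0°)/SH(300°) gauche 2.7; CHO(0°)/Cl(60°) gauche 2.8; COOH(120°)/Cl(60°) gauche 3.5; COOH(120°)/Br(180°) gauche 4.1 → 13.1 kJ/mol.
The maximum (29.2 kJ/mol) occurs with SH at 120°.

120°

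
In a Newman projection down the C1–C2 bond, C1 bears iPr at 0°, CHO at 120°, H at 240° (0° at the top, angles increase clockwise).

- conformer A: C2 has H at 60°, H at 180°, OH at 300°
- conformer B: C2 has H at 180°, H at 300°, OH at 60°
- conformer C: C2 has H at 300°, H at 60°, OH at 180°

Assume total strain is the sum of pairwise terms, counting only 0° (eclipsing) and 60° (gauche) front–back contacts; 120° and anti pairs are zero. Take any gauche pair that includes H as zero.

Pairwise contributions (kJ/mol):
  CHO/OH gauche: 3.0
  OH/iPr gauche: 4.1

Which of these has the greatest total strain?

A (staggered): iPr–OH gauche; 4.1 = 4.1 kJ/mol.
B (staggered): iPr–OH gauche, CHO–OH gauche; 4.1 + 3.0 = 7.1 kJ/mol.
C (staggered): CHO–OH gauche; 3.0 = 3.0 kJ/mol.
B has the highest total (7.1 kJ/mol).

B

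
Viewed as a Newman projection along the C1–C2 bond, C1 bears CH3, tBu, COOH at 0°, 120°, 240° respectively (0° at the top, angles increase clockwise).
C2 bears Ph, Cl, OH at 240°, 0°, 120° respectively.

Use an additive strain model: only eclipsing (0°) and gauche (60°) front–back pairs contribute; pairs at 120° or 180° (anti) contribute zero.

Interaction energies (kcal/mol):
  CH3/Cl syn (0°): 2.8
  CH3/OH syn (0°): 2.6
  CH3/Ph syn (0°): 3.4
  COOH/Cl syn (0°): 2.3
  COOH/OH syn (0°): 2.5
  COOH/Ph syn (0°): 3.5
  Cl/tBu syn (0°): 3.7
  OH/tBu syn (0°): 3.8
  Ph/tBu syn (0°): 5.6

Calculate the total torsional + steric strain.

This conformer (eclipsed): CH3–Cl eclipsed, tBu–OH eclipsed, COOH–Ph eclipsed; 2.8 + 3.8 + 3.5 = 10.1 kcal/mol.

10.1 kcal/mol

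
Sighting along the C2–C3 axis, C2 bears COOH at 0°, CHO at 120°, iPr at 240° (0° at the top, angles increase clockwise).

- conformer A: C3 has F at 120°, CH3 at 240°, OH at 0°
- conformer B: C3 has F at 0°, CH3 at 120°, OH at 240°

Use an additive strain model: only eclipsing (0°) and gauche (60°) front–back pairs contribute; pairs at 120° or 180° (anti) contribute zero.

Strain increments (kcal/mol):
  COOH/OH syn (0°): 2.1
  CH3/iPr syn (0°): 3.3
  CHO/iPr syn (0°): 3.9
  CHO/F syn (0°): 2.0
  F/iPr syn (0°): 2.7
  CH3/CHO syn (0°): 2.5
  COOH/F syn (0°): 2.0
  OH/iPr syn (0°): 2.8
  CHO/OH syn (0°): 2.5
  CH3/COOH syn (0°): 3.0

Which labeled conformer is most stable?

A is eclipsed. COOH at 0° is eclipsed with OH at 0° (2.1); CHO at 120° is eclipsed with F at 120° (2.0); iPr at 240° is eclipsed with CH3 at 240° (3.3). Total 7.4 kcal/mol.
B is eclipsed. COOH at 0° is eclipsed with F at 0° (2.0); CHO at 120° is eclipsed with CH3 at 120° (2.5); iPr at 240° is eclipsed with OH at 240° (2.8). Total 7.3 kcal/mol.
B has the lowest total (7.3 kcal/mol).

B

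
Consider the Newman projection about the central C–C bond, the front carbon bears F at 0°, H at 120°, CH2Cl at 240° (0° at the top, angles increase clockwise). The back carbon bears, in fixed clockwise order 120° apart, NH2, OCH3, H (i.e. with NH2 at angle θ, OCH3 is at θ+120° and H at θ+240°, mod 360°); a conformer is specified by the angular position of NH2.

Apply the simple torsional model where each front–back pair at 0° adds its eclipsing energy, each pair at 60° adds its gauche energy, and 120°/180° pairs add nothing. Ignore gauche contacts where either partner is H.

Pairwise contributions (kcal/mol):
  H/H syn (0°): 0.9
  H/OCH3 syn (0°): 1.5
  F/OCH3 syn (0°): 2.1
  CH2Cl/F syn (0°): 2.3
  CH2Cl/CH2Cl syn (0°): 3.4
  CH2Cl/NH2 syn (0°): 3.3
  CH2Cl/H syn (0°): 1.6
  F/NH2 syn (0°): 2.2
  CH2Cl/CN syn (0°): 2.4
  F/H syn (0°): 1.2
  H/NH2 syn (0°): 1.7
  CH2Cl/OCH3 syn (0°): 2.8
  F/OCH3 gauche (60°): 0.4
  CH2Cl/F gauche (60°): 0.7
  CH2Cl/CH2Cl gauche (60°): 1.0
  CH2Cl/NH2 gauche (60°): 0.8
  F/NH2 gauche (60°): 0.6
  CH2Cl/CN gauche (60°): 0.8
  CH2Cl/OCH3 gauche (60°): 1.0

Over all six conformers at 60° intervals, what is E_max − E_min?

NH2 at 0° is eclipsed. F at 0° is eclipsed with NH2 at 0° (2.2); H at 120° is eclipsed with OCH3 at 120° (1.5); CH2Cl at 240° is eclipsed with H at 240° (1.6). Total 5.3 kcal/mol.
NH2 at 60° is staggered. F at 0° is gauche with NH2 at 60° (0.6); CH2Cl at 240° is gauche with OCH3 at 180° (1.0). Total 1.6 kcal/mol.
NH2 at 120° is eclipsed. F at 0° is eclipsed with H at 0° (1.2); H at 120° is eclipsed with NH2 at 120° (1.7); CH2Cl at 240° is eclipsed with OCH3 at 240° (2.8). Total 5.7 kcal/mol.
NH2 at 180° is staggered. F at 0° is gauche with OCH3 at 300° (0.4); CH2Cl at 240° is gauche with NH2 at 180° (0.8); CH2Cl at 240° is gauche with OCH3 at 300° (1.0). Total 2.2 kcal/mol.
NH2 at 240° is eclipsed. F at 0° is eclipsed with OCH3 at 0° (2.1); H at 120° is eclipsed with H at 120° (0.9); CH2Cl at 240° is eclipsed with NH2 at 240° (3.3). Total 6.3 kcal/mol.
NH2 at 300° is staggered. F at 0° is gauche with NH2 at 300° (0.6); F at 0° is gauche with OCH3 at 60° (0.4); CH2Cl at 240° is gauche with NH2 at 300° (0.8). Total 1.8 kcal/mol.
Max at 240° (6.3 kcal/mol), min at 60° (1.6 kcal/mol); barrier = 4.7 kcal/mol.

4.7 kcal/mol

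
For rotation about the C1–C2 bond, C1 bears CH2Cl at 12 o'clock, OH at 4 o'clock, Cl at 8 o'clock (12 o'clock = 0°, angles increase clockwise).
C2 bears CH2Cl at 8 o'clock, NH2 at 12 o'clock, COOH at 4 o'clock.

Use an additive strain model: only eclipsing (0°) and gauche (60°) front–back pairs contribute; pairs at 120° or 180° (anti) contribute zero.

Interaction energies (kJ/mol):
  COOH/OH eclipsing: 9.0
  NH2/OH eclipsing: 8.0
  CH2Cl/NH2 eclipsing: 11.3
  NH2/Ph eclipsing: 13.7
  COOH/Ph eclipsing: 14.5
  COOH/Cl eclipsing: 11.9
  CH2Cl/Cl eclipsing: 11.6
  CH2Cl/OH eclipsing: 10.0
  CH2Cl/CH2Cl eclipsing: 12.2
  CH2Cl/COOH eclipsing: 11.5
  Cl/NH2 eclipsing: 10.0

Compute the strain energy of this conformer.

This conformer is eclipsed. CH2Cl at 0° is eclipsed with NH2 at 0° (11.3); OH at 120° is eclipsed with COOH at 120° (9.0); Cl at 240° is eclipsed with CH2Cl at 240° (11.6). Total 31.9 kJ/mol.

31.9 kJ/mol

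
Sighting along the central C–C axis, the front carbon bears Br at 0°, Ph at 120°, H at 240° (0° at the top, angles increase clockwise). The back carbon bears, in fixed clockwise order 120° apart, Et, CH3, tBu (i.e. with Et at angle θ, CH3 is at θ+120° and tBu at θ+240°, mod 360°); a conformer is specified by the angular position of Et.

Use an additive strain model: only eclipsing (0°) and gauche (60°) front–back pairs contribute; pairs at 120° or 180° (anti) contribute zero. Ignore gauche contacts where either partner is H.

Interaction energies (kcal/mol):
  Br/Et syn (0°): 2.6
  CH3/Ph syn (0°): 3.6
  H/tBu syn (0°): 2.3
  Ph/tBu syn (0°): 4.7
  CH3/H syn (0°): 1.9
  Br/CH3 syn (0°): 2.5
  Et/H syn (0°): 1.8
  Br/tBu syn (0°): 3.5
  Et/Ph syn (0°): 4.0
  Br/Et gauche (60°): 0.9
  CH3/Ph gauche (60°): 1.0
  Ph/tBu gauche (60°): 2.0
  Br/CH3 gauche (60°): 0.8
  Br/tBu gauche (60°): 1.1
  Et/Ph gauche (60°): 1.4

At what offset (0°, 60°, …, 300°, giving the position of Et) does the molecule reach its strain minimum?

60°

Et at 0° (eclipsed): Br(0°)/Et(0°) eclipsed 2.6; Ph(120°)/CH3(120°) eclipsed 3.6; H(240°)/tBu(240°) eclipsed 2.3 → 8.5 kcal/mol.
Et at 60° (staggered): Br(0°)/Et(60°) gauche 0.9; Br(0°)/tBu(300°) gauche 1.1; Ph(120°)/Et(60°) gauche 1.4; Ph(120°)/CH3(180°) gauche 1.0 → 4.4 kcal/mol.
Et at 120° (eclipsed): Br(0°)/tBu(0°) eclipsed 3.5; Ph(120°)/Et(120°) eclipsed 4.0; H(240°)/CH3(240°) eclipsed 1.9 → 9.4 kcal/mol.
Et at 180° (staggered): Br(0°)/CH3(300°) gauche 0.8; Br(0°)/tBu(60°) gauche 1.1; Ph(120°)/Et(180°) gauche 1.4; Ph(120°)/tBu(60°) gauche 2.0 → 5.3 kcal/mol.
Et at 240° (eclipsed): Br(0°)/CH3(0°) eclipsed 2.5; Ph(120°)/tBu(120°) eclipsed 4.7; H(240°)/Et(240°) eclipsed 1.8 → 9.0 kcal/mol.
Et at 300° (staggered): Br(0°)/Et(300°) gauche 0.9; Br(0°)/CH3(60°) gauche 0.8; Ph(120°)/CH3(60°) gauche 1.0; Ph(120°)/tBu(180°) gauche 2.0 → 4.7 kcal/mol.
The minimum (4.4 kcal/mol) occurs with Et at 60°.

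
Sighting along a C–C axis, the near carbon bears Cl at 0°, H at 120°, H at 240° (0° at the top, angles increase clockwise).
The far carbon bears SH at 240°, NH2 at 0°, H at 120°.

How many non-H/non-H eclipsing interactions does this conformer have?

1

Non-H eclipsing pairs: Cl(0°)/NH2(0°) — 1 interaction.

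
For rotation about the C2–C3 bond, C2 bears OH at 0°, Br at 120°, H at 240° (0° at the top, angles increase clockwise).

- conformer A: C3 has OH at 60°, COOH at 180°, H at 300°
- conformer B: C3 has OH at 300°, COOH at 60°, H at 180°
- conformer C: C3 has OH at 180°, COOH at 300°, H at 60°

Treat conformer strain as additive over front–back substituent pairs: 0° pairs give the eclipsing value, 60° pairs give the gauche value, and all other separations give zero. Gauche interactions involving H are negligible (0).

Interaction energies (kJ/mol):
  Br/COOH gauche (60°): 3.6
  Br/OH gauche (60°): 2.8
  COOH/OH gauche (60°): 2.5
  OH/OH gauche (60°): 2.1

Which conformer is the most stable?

A (staggered): OH–OH gauche, Br–OH gauche, Br–COOH gauche; 2.1 + 2.8 + 3.6 = 8.5 kJ/mol.
B (staggered): OH–OH gauche, OH–COOH gauche, Br–COOH gauche; 2.1 + 2.5 + 3.6 = 8.2 kJ/mol.
C (staggered): OH–COOH gauche, Br–OH gauche; 2.5 + 2.8 = 5.3 kJ/mol.
C has the lowest total (5.3 kJ/mol).

C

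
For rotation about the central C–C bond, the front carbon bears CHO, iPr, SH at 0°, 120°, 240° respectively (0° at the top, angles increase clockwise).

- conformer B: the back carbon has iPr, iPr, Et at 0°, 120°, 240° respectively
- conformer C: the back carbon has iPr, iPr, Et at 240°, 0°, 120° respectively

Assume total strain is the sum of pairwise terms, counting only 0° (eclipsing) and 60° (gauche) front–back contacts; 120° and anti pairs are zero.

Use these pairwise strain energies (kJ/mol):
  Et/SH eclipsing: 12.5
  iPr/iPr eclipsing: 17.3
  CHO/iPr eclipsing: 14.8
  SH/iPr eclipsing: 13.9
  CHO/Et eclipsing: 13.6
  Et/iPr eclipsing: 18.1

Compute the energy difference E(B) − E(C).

B is eclipsed. CHO at 0° is eclipsed with iPr at 0° (14.8); iPr at 120° is eclipsed with iPr at 120° (17.3); SH at 240° is eclipsed with Et at 240° (12.5). Total 44.6 kJ/mol.
C is eclipsed. CHO at 0° is eclipsed with iPr at 0° (14.8); iPr at 120° is eclipsed with Et at 120° (18.1); SH at 240° is eclipsed with iPr at 240° (13.9). Total 46.8 kJ/mol.
E(B) − E(C) = 44.6 − 46.8 = -2.2 kJ/mol.

-2.2 kJ/mol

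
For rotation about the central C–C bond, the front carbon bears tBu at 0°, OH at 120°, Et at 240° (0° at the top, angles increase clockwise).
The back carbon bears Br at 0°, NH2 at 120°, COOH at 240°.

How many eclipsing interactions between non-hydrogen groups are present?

Non-H eclipsing pairs: tBu(0°)/Br(0°); OH(120°)/NH2(120°); Et(240°)/COOH(240°) — 3 interactions.

3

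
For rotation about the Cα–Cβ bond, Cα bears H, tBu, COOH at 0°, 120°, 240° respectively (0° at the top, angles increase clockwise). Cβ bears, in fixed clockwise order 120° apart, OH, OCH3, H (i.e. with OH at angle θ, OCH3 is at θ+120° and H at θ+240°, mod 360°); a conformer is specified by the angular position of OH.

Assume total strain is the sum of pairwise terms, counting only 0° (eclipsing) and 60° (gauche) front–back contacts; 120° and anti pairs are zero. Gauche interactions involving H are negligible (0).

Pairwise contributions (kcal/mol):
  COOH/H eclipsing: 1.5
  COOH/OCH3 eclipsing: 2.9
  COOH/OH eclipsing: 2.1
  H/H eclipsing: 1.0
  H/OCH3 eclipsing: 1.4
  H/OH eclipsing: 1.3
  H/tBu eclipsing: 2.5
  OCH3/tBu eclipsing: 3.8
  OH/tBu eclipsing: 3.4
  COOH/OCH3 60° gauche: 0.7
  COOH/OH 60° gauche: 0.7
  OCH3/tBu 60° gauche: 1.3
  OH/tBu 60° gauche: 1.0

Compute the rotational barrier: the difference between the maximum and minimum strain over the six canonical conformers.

5.3 kcal/mol

OH at 0° is eclipsed. H at 0° is eclipsed with OH at 0° (1.3); tBu at 120° is eclipsed with OCH3 at 120° (3.8); COOH at 240° is eclipsed with H at 240° (1.5). Total 6.6 kcal/mol.
OH at 60° is staggered. tBu at 120° is gauche with OH at 60° (1.0); tBu at 120° is gauche with OCH3 at 180° (1.3); COOH at 240° is gauche with OCH3 at 180° (0.7). Total 3.0 kcal/mol.
OH at 120° is eclipsed. H at 0° is eclipsed with H at 0° (1.0); tBu at 120° is eclipsed with OH at 120° (3.4); COOH at 240° is eclipsed with OCH3 at 240° (2.9). Total 7.3 kcal/mol.
OH at 180° is staggered. tBu at 120° is gauche with OH at 180° (1.0); COOH at 240° is gauche with OH at 180° (0.7); COOH at 240° is gauche with OCH3 at 300° (0.7). Total 2.4 kcal/mol.
OH at 240° is eclipsed. H at 0° is eclipsed with OCH3 at 0° (1.4); tBu at 120° is eclipsed with H at 120° (2.5); COOH at 240° is eclipsed with OH at 240° (2.1). Total 6.0 kcal/mol.
OH at 300° is staggered. tBu at 120° is gauche with OCH3 at 60° (1.3); COOH at 240° is gauche with OH at 300° (0.7). Total 2.0 kcal/mol.
Max at 120° (7.3 kcal/mol), min at 300° (2.0 kcal/mol); barrier = 5.3 kcal/mol.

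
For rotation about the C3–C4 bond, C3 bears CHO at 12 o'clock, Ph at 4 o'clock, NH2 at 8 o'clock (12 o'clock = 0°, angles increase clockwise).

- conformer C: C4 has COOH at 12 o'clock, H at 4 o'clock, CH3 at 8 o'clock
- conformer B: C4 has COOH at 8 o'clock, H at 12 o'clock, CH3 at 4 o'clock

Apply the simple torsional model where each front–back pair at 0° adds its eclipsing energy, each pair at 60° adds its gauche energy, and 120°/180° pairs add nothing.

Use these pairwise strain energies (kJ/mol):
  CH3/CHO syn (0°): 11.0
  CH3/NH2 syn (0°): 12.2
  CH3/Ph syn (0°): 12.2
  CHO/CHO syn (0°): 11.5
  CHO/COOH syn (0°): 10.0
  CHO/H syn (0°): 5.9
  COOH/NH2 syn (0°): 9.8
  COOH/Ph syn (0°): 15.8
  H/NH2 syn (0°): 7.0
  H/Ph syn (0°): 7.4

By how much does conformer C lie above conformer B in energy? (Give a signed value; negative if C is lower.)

+1.7 kJ/mol

C (eclipsed): CHO–COOH eclipsed, Ph–H eclipsed, NH2–CH3 eclipsed; 10.0 + 7.4 + 12.2 = 29.6 kJ/mol.
B (eclipsed): CHO–H eclipsed, Ph–CH3 eclipsed, NH2–COOH eclipsed; 5.9 + 12.2 + 9.8 = 27.9 kJ/mol.
E(C) − E(B) = 29.6 − 27.9 = +1.7 kJ/mol.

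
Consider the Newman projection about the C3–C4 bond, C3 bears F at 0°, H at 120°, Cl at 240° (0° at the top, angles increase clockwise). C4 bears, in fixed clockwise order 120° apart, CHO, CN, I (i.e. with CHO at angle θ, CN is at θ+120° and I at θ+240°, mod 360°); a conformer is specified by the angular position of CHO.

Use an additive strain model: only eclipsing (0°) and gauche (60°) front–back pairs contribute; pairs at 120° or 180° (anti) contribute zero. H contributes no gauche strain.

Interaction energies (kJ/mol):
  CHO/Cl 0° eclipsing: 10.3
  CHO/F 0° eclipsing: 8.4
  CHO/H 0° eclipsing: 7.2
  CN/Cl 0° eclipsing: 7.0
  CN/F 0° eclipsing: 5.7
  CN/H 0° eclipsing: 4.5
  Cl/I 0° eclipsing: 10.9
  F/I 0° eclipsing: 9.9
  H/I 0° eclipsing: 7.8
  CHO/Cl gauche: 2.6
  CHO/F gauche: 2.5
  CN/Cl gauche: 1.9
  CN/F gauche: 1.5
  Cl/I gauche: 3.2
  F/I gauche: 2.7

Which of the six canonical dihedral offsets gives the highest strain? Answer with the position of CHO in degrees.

120°

CHO at 0° (eclipsed): F–CHO eclipsed, H–CN eclipsed, Cl–I eclipsed; 8.4 + 4.5 + 10.9 = 23.8 kJ/mol.
CHO at 60° (staggered): F–CHO gauche, F–I gauche, Cl–CN gauche, Cl–I gauche; 2.5 + 2.7 + 1.9 + 3.2 = 10.3 kJ/mol.
CHO at 120° (eclipsed): F–I eclipsed, H–CHO eclipsed, Cl–CN eclipsed; 9.9 + 7.2 + 7.0 = 24.1 kJ/mol.
CHO at 180° (staggered): F–CN gauche, F–I gauche, Cl–CHO gauche, Cl–CN gauche; 1.5 + 2.7 + 2.6 + 1.9 = 8.7 kJ/mol.
CHO at 240° (eclipsed): F–CN eclipsed, H–I eclipsed, Cl–CHO eclipsed; 5.7 + 7.8 + 10.3 = 23.8 kJ/mol.
CHO at 300° (staggered): F–CHO gauche, F–CN gauche, Cl–CHO gauche, Cl–I gauche; 2.5 + 1.5 + 2.6 + 3.2 = 9.8 kJ/mol.
The maximum (24.1 kJ/mol) occurs with CHO at 120°.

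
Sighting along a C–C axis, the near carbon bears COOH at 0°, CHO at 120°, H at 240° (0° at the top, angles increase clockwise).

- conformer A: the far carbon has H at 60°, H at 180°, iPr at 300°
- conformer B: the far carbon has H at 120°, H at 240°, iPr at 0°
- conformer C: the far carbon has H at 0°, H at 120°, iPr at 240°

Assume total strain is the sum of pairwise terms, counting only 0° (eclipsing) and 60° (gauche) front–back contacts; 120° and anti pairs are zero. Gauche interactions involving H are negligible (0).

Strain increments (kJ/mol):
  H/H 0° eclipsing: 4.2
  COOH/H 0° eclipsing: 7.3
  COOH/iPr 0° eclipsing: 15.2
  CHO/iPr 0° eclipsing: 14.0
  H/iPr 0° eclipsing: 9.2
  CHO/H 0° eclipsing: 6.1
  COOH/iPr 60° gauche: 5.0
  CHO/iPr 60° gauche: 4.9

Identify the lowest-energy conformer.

A (staggered): COOH(0°)/iPr(300°) gauche 5.0 → 5.0 kJ/mol.
B (eclipsed): COOH(0°)/iPr(0°) eclipsed 15.2; CHO(120°)/H(120°) eclipsed 6.1; H(240°)/H(240°) eclipsed 4.2 → 25.5 kJ/mol.
C (eclipsed): COOH(0°)/H(0°) eclipsed 7.3; CHO(120°)/H(120°) eclipsed 6.1; H(240°)/iPr(240°) eclipsed 9.2 → 22.6 kJ/mol.
A has the lowest total (5.0 kJ/mol).

A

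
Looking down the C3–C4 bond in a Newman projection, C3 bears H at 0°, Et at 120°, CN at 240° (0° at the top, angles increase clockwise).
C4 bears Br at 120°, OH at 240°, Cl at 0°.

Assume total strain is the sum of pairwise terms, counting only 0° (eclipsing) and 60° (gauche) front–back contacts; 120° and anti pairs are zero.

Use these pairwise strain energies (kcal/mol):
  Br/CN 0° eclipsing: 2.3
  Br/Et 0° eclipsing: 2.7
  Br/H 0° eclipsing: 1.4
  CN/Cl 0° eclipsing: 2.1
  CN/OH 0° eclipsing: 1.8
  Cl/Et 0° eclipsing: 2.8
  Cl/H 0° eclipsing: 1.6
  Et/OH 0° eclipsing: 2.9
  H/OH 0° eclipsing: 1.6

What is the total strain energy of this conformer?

6.1 kcal/mol

This conformer (eclipsed): H(0°)/Cl(0°) eclipsed 1.6; Et(120°)/Br(120°) eclipsed 2.7; CN(240°)/OH(240°) eclipsed 1.8 → 6.1 kcal/mol.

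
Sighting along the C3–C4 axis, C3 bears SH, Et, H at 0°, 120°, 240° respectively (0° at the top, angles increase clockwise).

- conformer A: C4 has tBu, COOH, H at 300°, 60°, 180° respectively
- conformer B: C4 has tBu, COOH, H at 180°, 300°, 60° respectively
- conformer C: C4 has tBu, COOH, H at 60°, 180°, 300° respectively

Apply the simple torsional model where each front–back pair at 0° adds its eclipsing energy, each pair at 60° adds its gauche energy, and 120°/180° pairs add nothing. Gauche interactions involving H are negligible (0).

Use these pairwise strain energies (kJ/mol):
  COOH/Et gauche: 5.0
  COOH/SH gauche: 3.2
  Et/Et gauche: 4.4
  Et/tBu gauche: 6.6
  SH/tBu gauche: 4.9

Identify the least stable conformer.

A (staggered): SH–tBu gauche, SH–COOH gauche, Et–COOH gauche; 4.9 + 3.2 + 5.0 = 13.1 kJ/mol.
B (staggered): SH–COOH gauche, Et–tBu gauche; 3.2 + 6.6 = 9.8 kJ/mol.
C (staggered): SH–tBu gauche, Et–tBu gauche, Et–COOH gauche; 4.9 + 6.6 + 5.0 = 16.5 kJ/mol.
C has the highest total (16.5 kJ/mol).

C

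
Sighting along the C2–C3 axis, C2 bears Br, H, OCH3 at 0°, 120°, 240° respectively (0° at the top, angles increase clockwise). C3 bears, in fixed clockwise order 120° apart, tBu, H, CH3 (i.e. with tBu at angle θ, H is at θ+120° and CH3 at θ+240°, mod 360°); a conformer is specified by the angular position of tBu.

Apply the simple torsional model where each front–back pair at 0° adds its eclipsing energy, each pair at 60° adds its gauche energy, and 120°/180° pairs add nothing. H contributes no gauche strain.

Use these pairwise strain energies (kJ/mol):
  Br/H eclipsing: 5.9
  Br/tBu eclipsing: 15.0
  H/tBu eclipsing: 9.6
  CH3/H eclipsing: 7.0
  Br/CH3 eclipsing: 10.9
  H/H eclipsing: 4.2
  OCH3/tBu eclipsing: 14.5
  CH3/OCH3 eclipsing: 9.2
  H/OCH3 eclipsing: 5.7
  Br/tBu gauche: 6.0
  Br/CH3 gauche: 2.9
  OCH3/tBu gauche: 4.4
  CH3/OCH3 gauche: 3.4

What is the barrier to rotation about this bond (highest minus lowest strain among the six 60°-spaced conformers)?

21.1 kJ/mol

tBu at 0° (eclipsed): Br–tBu eclipsed, H–H eclipsed, OCH3–CH3 eclipsed; 15.0 + 4.2 + 9.2 = 28.4 kJ/mol.
tBu at 60° (staggered): Br–tBu gauche, Br–CH3 gauche, OCH3–CH3 gauche; 6.0 + 2.9 + 3.4 = 12.3 kJ/mol.
tBu at 120° (eclipsed): Br–CH3 eclipsed, H–tBu eclipsed, OCH3–H eclipsed; 10.9 + 9.6 + 5.7 = 26.2 kJ/mol.
tBu at 180° (staggered): Br–CH3 gauche, OCH3–tBu gauche; 2.9 + 4.4 = 7.3 kJ/mol.
tBu at 240° (eclipsed): Br–H eclipsed, H–CH3 eclipsed, OCH3–tBu eclipsed; 5.9 + 7.0 + 14.5 = 27.4 kJ/mol.
tBu at 300° (staggered): Br–tBu gauche, OCH3–tBu gauche, OCH3–CH3 gauche; 6.0 + 4.4 + 3.4 = 13.8 kJ/mol.
Max at 0° (28.4 kJ/mol), min at 180° (7.3 kJ/mol); barrier = 21.1 kJ/mol.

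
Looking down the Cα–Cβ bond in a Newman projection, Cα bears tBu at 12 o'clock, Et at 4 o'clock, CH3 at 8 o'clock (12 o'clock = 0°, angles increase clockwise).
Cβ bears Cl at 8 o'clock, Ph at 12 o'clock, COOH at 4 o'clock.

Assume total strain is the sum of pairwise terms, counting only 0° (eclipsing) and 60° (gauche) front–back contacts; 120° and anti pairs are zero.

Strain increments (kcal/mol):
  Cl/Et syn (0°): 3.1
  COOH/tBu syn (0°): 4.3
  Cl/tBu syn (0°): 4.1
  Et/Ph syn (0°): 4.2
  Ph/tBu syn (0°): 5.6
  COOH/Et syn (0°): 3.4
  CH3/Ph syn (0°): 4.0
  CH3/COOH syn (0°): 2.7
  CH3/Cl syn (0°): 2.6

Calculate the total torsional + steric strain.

This conformer (eclipsed): tBu(0°)/Ph(0°) eclipsed 5.6; Et(120°)/COOH(120°) eclipsed 3.4; CH3(240°)/Cl(240°) eclipsed 2.6 → 11.6 kcal/mol.

11.6 kcal/mol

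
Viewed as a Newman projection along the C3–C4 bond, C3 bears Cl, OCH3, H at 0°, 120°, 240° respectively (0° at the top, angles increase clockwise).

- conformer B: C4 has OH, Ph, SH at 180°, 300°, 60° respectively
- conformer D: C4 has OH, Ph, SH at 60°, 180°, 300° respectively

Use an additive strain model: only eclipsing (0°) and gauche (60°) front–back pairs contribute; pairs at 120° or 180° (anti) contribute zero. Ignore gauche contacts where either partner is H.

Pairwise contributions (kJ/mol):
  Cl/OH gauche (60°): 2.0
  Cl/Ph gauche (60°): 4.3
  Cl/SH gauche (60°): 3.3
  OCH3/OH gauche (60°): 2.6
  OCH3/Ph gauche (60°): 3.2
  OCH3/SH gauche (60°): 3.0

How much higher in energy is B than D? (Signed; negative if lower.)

+2.1 kJ/mol

B is staggered. Cl at 0° is gauche with Ph at 300° (4.3); Cl at 0° is gauche with SH at 60° (3.3); OCH3 at 120° is gauche with OH at 180° (2.6); OCH3 at 120° is gauche with SH at 60° (3.0). Total 13.2 kJ/mol.
D is staggered. Cl at 0° is gauche with OH at 60° (2.0); Cl at 0° is gauche with SH at 300° (3.3); OCH3 at 120° is gauche with OH at 60° (2.6); OCH3 at 120° is gauche with Ph at 180° (3.2). Total 11.1 kJ/mol.
E(B) − E(D) = 13.2 − 11.1 = +2.1 kJ/mol.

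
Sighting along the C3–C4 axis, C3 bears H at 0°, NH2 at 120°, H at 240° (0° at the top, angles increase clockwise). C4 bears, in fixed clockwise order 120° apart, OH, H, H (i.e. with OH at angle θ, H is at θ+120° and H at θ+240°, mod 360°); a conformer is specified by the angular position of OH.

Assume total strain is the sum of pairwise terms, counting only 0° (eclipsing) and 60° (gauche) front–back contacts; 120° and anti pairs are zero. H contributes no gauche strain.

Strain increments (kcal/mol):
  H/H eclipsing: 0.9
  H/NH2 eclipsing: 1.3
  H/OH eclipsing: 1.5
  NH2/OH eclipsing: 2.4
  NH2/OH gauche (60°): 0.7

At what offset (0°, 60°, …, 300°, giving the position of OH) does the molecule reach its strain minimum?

300°

OH at 0° (eclipsed): H–OH eclipsed, NH2–H eclipsed, H–H eclipsed; 1.5 + 1.3 + 0.9 = 3.7 kcal/mol.
OH at 60° (staggered): NH2–OH gauche; 0.7 = 0.7 kcal/mol.
OH at 120° (eclipsed): H–H eclipsed, NH2–OH eclipsed, H–H eclipsed; 0.9 + 2.4 + 0.9 = 4.2 kcal/mol.
OH at 180° (staggered): NH2–OH gauche; 0.7 = 0.7 kcal/mol.
OH at 240° (eclipsed): H–H eclipsed, NH2–H eclipsed, H–OH eclipsed; 0.9 + 1.3 + 1.5 = 3.7 kcal/mol.
OH at 300° (staggered): no non-H gauche contacts → 0.0 kcal/mol.
The minimum (0.0 kcal/mol) occurs with OH at 300°.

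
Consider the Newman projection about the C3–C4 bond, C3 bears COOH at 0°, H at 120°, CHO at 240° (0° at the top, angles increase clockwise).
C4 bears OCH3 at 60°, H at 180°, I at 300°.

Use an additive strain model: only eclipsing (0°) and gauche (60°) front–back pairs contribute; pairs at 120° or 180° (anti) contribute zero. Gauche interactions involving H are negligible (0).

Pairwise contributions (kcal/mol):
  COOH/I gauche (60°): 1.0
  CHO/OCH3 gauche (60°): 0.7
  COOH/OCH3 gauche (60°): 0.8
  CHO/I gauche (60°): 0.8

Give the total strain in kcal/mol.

2.6 kcal/mol

This conformer (staggered): COOH–OCH3 gauche, COOH–I gauche, CHO–I gauche; 0.8 + 1.0 + 0.8 = 2.6 kcal/mol.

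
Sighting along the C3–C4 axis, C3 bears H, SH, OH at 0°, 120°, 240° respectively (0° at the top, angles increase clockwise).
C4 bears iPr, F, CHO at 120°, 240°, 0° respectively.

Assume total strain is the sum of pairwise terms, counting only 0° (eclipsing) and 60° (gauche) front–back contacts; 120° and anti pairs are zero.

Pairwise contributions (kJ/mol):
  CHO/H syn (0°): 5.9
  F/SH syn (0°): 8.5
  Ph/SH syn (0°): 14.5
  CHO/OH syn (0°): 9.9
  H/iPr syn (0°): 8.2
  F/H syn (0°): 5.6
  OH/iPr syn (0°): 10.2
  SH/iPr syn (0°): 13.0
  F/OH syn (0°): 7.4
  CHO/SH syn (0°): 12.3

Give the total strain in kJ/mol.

This conformer (eclipsed): H–CHO eclipsed, SH–iPr eclipsed, OH–F eclipsed; 5.9 + 13.0 + 7.4 = 26.3 kJ/mol.

26.3 kJ/mol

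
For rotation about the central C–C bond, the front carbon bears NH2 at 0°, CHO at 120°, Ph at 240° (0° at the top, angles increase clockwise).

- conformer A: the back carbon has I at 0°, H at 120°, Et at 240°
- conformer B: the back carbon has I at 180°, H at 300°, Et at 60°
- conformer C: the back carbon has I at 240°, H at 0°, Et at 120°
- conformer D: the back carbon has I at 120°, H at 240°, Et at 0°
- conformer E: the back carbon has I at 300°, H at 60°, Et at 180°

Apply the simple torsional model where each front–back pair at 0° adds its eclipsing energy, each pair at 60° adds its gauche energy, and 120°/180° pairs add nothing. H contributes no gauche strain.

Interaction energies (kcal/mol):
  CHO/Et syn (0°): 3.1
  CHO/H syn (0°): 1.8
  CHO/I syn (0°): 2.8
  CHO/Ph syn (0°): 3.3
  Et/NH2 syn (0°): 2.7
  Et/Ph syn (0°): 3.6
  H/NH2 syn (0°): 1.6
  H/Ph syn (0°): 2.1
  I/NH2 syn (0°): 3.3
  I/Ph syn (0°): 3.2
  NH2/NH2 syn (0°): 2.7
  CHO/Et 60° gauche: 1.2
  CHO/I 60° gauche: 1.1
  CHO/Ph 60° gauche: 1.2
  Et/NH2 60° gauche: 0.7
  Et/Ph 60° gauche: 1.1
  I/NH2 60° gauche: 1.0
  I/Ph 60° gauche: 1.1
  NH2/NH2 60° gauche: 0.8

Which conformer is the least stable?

A (eclipsed): NH2(0°)/I(0°) eclipsed 3.3; CHO(120°)/H(120°) eclipsed 1.8; Ph(240°)/Et(240°) eclipsed 3.6 → 8.7 kcal/mol.
B (staggered): NH2(0°)/Et(60°) gauche 0.7; CHO(120°)/I(180°) gauche 1.1; CHO(120°)/Et(60°) gauche 1.2; Ph(240°)/I(180°) gauche 1.1 → 4.1 kcal/mol.
C (eclipsed): NH2(0°)/H(0°) eclipsed 1.6; CHO(120°)/Et(120°) eclipsed 3.1; Ph(240°)/I(240°) eclipsed 3.2 → 7.9 kcal/mol.
D (eclipsed): NH2(0°)/Et(0°) eclipsed 2.7; CHO(120°)/I(120°) eclipsed 2.8; Ph(240°)/H(240°) eclipsed 2.1 → 7.6 kcal/mol.
E (staggered): NH2(0°)/I(300°) gauche 1.0; CHO(120°)/Et(180°) gauche 1.2; Ph(240°)/I(300°) gauche 1.1; Ph(240°)/Et(180°) gauche 1.1 → 4.4 kcal/mol.
A has the highest total (8.7 kcal/mol).

A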